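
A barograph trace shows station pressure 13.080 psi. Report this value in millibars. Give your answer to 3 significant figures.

902 mb

1 psi = 68.9476 mb, so 13.080 × 68.9476 = 902 mb.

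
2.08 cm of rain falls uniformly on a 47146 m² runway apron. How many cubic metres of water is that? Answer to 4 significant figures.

Depth: 2.08 cm × 10 = 20.8 mm.
1 mm over 1 m² is 1 L, so volume = 20.8 × 47146 = 980636.8 L = 980.6 m³.

980.6 cubic metres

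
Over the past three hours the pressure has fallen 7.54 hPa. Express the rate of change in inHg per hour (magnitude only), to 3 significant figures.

7.54 hPa / 3 h × 0.02953 inHg/hPa = 0.0742 inHg/h.

0.0742 inHg per hour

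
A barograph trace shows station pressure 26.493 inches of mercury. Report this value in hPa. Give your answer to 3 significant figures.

1 inHg = 33.8639 hPa, so 26.493 × 33.8639 = 897 hPa.

897 hPa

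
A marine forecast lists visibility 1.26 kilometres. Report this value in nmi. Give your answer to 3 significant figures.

0.680 nmi

1 km = 0.539957 nmi, so 1.26 × 0.539957 = 0.680 nmi.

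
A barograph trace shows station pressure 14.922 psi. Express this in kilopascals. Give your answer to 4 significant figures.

1 psi = 6.89476 kPa, so 14.922 × 6.89476 = 102.9 kPa.

102.9 kPa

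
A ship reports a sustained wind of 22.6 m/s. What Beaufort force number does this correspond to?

Beaufort force 9

22.6 m/s lies in the Beaufort 9 band (strong gale, 20.8–24.4 m/s).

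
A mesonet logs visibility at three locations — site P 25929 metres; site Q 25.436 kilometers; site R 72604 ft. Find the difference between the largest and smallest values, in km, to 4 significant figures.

site P: 25929 m = 25.92900 km.
site R: 72604 ft = 22.12970 km.
Spread: 25.92900 − 22.12970 = 3.799 km.

3.799 km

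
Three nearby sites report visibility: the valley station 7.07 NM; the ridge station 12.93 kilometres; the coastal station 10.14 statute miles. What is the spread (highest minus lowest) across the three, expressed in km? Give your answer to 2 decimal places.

3.39 km

the valley station: 7.07 nmi = 13.0936 km.
the coastal station: 10.14 SM = 16.3187 km.
Spread: 16.3187 − 12.9300 = 3.39 km.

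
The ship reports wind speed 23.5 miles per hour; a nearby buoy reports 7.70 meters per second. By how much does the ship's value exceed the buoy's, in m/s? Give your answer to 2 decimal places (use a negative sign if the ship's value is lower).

2.81 m/s

the ship: 23.5 mph = 10.5054 m/s.
Difference: 10.5054 − 7.7000 = 2.81 m/s.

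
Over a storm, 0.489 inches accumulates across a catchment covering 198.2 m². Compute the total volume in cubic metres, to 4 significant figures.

Depth: 0.489 in × 25.4 = 12.4206 mm.
1 mm over 1 m² is 1 L, so volume = 12.4206 × 198.2 = 2461.7629 L = 2.462 m³.

2.462 cubic metres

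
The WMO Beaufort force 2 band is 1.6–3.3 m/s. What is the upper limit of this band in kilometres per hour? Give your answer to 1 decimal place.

1.6–3.3 m/s × 3.6 = 5.8–11.9 km/h.

11.9 km/h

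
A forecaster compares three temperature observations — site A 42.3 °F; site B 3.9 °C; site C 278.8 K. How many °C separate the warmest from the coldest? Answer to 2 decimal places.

site A: 42.3 °F = 5.722 °C.
site C: 278.8 K = 5.650 °C.
Spread: 5.722 − 3.900 = 1.822 °C.

1.82 °C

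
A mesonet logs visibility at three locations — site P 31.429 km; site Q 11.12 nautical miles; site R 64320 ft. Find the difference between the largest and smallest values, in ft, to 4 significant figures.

38790 ft

site P: 31.429 km = 103113.52 ft.
site Q: 11.12 nmi = 67566.40 ft.
Spread: 103113.52 − 64320.00 = 38790 ft.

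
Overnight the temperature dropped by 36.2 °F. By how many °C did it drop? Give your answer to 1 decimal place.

20.1 °C

Converting a difference, only the 9/5 scale factor applies: Δ°C = 36.2 × 0.5556 = 20.1 °C.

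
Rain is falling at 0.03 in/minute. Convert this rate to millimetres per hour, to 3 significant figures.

0.03 in/minute × 25.4 mm/in × 60 minute/hour = 45.7 mm/hour.

45.7 mm/hour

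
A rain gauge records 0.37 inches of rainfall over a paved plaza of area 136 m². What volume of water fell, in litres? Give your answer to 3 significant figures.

Depth: 0.37 in × 25.4 = 9.398 mm.
1 mm over 1 m² is 1 L, so volume = 9.398 × 136 = 1278.128 L ≈ 1280 L.

1280 litres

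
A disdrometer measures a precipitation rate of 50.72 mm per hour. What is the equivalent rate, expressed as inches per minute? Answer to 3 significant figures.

50.72 mm/hour × 0.0393701 in/mm × 0.0166667 hour/minute = 0.0333 in/minute.

0.0333 in/minute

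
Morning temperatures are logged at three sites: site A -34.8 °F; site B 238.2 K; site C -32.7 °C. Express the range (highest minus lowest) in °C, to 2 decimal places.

4.41 °C

site A: -34.8 °F = -37.111 °C.
site B: 238.2 K = -34.950 °C.
Spread: (-32.700) − (-37.111) = 4.411 °C.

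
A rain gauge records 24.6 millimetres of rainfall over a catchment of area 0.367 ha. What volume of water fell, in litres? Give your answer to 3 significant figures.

Area: 0.367 ha = 3670 m².
1 mm over 1 m² is 1 L, so volume = 24.6 × 3670 = 90282 L ≈ 90300 L.

90300 litres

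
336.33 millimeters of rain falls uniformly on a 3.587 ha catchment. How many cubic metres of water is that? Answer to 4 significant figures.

12060 cubic metres

Area: 3.587 ha = 35870 m².
1 mm over 1 m² is 1 L, so volume = 336.33 × 35870 = 12064157 L = 12060 m³.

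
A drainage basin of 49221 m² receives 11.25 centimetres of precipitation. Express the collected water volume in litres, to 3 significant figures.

Depth: 11.25 cm × 10 = 112.5 mm.
1 mm over 1 m² is 1 L, so volume = 112.5 × 49221 = 5537362.5 L ≈ 5540000 L.

5540000 litres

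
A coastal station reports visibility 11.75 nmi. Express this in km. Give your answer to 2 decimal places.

1 nmi = 1.852 km, so 11.75 × 1.852 = 21.76 km.

21.76 km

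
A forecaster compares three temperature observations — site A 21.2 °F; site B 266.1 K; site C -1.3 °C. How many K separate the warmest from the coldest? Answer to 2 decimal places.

site A: 21.2 °F = -6.000 °C.
site B: 266.1 K = -7.050 °C.
Spread: (-1.300) − (-7.050) = 5.750 °C.

5.75 K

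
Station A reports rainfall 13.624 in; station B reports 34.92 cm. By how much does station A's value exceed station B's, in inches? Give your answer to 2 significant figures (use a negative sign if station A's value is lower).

-0.12 in

station B: 34.92 cm = 13.7480 in.
Difference: 13.6240 − 13.7480 = -0.12 in.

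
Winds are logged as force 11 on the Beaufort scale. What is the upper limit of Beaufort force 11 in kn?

Beaufort 11 (violent storm) spans 56–63 knots.

63 kt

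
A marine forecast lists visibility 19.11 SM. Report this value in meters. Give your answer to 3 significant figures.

30800 m

1 SM = 1609.34 m, so 19.11 × 1609.34 = 30800 m.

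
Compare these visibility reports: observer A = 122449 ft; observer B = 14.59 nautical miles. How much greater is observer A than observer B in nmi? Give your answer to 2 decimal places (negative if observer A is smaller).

5.56 nmi

observer A: 122449 ft = 20.1525 nmi.
Difference: 20.1525 − 14.5900 = 5.56 nmi.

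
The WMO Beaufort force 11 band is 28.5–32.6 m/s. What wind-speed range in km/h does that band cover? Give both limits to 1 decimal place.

102.6 to 117.4 km/h

28.5–32.6 m/s × 3.6 = 102.6–117.4 km/h.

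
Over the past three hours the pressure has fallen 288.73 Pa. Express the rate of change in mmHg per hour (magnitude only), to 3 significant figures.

288.73 Pa / 3 h × 0.00750062 mmHg/Pa = 0.722 mmHg/h.

0.722 mmHg per hour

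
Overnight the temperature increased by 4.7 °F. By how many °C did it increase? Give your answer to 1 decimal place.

2.6 °C

Converting a difference, only the 9/5 scale factor applies: Δ°C = 4.7 × 0.5556 = 2.6 °C.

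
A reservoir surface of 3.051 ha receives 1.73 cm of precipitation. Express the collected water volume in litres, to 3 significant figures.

528000 litres

Depth: 1.73 cm × 10 = 17.3 mm.
Area: 3.051 ha = 30510 m².
1 mm over 1 m² is 1 L, so volume = 17.3 × 30510 = 527823 L ≈ 528000 L.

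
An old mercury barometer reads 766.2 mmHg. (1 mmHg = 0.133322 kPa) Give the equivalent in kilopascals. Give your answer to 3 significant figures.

1 mmHg = 0.133322 kPa, so 766.2 × 0.133322 = 102 kPa.

102 kPa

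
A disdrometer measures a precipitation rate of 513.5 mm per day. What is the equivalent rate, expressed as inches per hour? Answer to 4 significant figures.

513.5 mm/day × 0.0393701 in/mm × 0.0416667 day/hour = 0.8424 in/hour.

0.8424 in/hour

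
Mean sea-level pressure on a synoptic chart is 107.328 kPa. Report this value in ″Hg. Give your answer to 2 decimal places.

31.69 inHg

1 kPa = 0.2953 inHg, so 107.328 × 0.2953 = 31.69 inHg.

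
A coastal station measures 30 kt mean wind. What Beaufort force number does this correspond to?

Beaufort force 7

30 kt lies in the Beaufort 7 band (near gale, 28–33 kt).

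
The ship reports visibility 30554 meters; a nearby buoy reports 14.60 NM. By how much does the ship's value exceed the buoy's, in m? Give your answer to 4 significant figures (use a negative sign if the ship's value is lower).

the buoy: 14.60 nmi = 27039.20 m.
Difference: 30554.00 − 27039.20 = 3515 m.

3515 m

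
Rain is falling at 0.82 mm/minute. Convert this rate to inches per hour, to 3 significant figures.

1.94 in/hour

0.82 mm/minute × 0.0393701 in/mm × 60 minute/hour = 1.94 in/hour.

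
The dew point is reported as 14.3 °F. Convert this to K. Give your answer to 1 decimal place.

First to °C: -9.83 °C.
Then to K: 263.3 K.

263.3 K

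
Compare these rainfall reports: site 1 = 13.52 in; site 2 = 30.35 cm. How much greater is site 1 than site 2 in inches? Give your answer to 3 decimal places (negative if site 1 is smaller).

1.571 in

site 2: 30.35 cm = 11.94882 in.
Difference: 13.52000 − 11.94882 = 1.571 in.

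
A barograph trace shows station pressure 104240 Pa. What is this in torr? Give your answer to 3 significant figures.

1 Pa = 0.00750062 mmHg, so 104240 × 0.00750062 = 782 mmHg.

782 mmHg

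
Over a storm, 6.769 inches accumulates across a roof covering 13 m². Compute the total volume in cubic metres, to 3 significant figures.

Depth: 6.769 in × 25.4 = 171.9326 mm.
1 mm over 1 m² is 1 L, so volume = 171.9326 × 13 = 2235.1238 L = 2.24 m³.

2.24 cubic metres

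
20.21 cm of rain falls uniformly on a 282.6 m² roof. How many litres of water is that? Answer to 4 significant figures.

Depth: 20.21 cm × 10 = 202.1 mm.
1 mm over 1 m² is 1 L, so volume = 202.1 × 282.6 = 57113.46 L ≈ 57110 L.

57110 litres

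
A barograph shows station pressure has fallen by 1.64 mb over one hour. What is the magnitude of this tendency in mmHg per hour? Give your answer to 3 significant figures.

1.23 mmHg per hour

1.64 mb / 1 h × 0.750062 mmHg/mb = 1.23 mmHg/h.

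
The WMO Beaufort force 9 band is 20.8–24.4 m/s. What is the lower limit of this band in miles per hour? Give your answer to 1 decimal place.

20.8–24.4 m/s × 2.237 = 46.5–54.6 mph.

46.5 mph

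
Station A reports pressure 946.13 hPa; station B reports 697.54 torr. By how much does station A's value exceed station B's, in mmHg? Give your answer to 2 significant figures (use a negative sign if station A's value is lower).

station A: 946.13 hPa = 709.66 mmHg.
Difference: 709.66 − 697.54 = 12 mmHg.

12 mmHg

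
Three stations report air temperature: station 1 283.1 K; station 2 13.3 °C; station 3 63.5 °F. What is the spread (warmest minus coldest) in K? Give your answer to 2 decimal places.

station 1: 283.1 K = 9.950 °C.
station 3: 63.5 °F = 17.500 °C.
Spread: 17.500 − 9.950 = 7.550 °C.

7.55 K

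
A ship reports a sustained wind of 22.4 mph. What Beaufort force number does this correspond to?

22.4 mph = 10.0 m/s, which is Beaufort 5 (fresh breeze, 8.0–10.7 m/s).

Beaufort force 5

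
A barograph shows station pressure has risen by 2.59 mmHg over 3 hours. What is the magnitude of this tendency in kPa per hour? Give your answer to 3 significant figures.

2.59 mmHg / 3 h × 0.133322 kPa/mmHg = 0.115 kPa/h.

0.115 kPa per hour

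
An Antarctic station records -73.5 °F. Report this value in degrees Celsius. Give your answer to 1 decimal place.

-58.6 °C

°C = (°F − 32) × 5/9 = (-73.5 − 32) / 1.8 = -58.6 °C.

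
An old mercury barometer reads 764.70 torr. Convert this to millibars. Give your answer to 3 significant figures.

1 mmHg = 1.33322 mb, so 764.70 × 1.33322 = 1020 mb.

1020 mb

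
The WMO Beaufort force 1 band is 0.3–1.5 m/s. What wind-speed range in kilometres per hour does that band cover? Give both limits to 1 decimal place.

0.3–1.5 m/s × 3.6 = 1.1–5.4 km/h.

1.1 to 5.4 km/h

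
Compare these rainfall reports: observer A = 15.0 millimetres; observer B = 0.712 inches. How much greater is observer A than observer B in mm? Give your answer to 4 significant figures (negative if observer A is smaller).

-3.085 mm

observer B: 0.712 in = 18.08480 mm.
Difference: 15.00000 − 18.08480 = -3.085 mm.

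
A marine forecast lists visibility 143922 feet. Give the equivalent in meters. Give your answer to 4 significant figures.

1 ft = 0.3048 m, so 143922 × 0.3048 = 43870 m.

43870 m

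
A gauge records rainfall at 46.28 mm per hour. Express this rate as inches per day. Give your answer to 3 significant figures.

46.28 mm/hour × 0.0393701 in/mm × 24 hour/day = 43.7 in/day.

43.7 in/day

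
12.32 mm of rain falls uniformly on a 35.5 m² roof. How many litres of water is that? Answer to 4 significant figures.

1 mm over 1 m² is 1 L, so volume = 12.32 × 35.5 = 437.36 L ≈ 437.4 L.

437.4 litres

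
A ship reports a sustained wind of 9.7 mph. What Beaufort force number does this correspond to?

Beaufort force 3

9.7 mph = 4.3 m/s, which is Beaufort 3 (gentle breeze, 3.4–5.4 m/s).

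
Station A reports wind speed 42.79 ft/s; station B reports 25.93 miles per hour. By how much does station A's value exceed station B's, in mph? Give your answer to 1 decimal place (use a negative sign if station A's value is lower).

station A: 42.79 ft/s = 29.175 mph.
Difference: 29.175 − 25.930 = 3.2 mph.

3.2 mph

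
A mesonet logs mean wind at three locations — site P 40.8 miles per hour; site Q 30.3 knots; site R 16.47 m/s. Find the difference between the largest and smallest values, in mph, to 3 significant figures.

5.93 mph

site Q: 30.3 kt = 34.8686 mph.
site R: 16.47 m/s = 36.8423 mph.
Spread: 40.8000 − 34.8686 = 5.93 mph.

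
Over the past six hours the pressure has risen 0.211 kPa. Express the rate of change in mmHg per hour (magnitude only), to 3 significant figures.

0.264 mmHg per hour

0.211 kPa / 6 h × 7.50062 mmHg/kPa = 0.264 mmHg/h.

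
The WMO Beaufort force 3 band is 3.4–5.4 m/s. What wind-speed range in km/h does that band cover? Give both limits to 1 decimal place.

3.4–5.4 m/s × 3.6 = 12.2–19.4 km/h.

12.2 to 19.4 km/h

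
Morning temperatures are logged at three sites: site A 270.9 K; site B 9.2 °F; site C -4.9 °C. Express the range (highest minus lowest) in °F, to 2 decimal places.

site A: 270.9 K = -2.250 °C.
site B: 9.2 °F = -12.667 °C.
Spread: (-2.250) − (-12.667) = 10.417 °C = 18.75 °F.

18.75 °F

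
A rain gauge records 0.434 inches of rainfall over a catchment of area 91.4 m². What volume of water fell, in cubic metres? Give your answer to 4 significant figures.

Depth: 0.434 in × 25.4 = 11.0236 mm.
1 mm over 1 m² is 1 L, so volume = 11.0236 × 91.4 = 1007.557 L = 1.008 m³.

1.008 cubic metres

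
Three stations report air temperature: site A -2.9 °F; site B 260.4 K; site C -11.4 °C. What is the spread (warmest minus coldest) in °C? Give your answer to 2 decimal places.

7.99 °C

site A: -2.9 °F = -19.389 °C.
site B: 260.4 K = -12.750 °C.
Spread: (-11.400) − (-19.389) = 7.989 °C.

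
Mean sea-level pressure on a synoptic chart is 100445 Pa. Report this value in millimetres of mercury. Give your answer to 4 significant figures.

753.4 mmHg

1 Pa = 0.00750062 mmHg, so 100445 × 0.00750062 = 753.4 mmHg.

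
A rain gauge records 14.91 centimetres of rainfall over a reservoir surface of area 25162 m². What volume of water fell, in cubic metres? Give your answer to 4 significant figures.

3752 cubic metres

Depth: 14.91 cm × 10 = 149.1 mm.
1 mm over 1 m² is 1 L, so volume = 149.1 × 25162 = 3751654.2 L = 3752 m³.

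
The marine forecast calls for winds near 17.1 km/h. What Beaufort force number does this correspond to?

17.1 km/h = 4.8 m/s, which is Beaufort 3 (gentle breeze, 3.4–5.4 m/s).

Beaufort force 3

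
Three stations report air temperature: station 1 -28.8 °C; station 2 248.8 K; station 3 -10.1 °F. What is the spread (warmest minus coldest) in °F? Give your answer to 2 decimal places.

9.74 °F

station 2: 248.8 K = -24.350 °C.
station 3: -10.1 °F = -23.389 °C.
Spread: (-23.389) − (-28.800) = 5.411 °C = 9.74 °F.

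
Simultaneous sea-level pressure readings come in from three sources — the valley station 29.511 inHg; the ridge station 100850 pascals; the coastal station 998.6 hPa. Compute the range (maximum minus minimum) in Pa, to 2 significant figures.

the valley station: 29.511 inHg = 99935.73 Pa.
the coastal station: 998.6 hPa = 99860.00 Pa.
Spread: 100850.00 − 99860.00 = 990 Pa.

990 Pa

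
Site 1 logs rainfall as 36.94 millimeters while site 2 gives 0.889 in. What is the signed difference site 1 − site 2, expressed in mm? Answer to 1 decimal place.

site 2: 0.889 in = 22.581 mm.
Difference: 36.940 − 22.581 = 14.4 mm.

14.4 mm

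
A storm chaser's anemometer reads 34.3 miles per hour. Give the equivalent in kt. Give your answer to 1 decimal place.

29.8 kt

1 mph = 0.868976 kt, so 34.3 × 0.868976 = 29.8 kt.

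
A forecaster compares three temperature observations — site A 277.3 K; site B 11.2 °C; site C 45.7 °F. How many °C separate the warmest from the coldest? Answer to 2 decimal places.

7.05 °C

site A: 277.3 K = 4.150 °C.
site C: 45.7 °F = 7.611 °C.
Spread: 11.200 − 4.150 = 7.050 °C.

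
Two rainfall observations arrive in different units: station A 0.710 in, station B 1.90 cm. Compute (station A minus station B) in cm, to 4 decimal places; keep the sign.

station A: 0.710 in = 1.803400 cm.
Difference: 1.803400 − 1.900000 = -0.0966 cm.

-0.0966 cm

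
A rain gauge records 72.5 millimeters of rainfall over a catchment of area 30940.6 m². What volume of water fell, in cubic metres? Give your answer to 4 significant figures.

2243 cubic metres

1 mm over 1 m² is 1 L, so volume = 72.5 × 30940.6 = 2243193.5 L = 2243 m³.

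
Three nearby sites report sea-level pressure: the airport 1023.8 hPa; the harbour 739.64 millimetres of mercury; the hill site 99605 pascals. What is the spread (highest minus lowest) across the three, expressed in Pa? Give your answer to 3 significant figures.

3770 Pa

the airport: 1023.8 hPa = 102380.00 Pa.
the harbour: 739.64 mmHg = 98610.57 Pa.
Spread: 102380.00 − 98610.57 = 3770 Pa.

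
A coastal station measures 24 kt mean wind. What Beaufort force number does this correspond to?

Beaufort force 6

24 kt lies in the Beaufort 6 band (strong breeze, 22–27 kt).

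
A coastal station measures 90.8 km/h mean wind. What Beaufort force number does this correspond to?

90.8 km/h = 25.2 m/s, which is Beaufort 10 (storm, 24.5–28.4 m/s).

Beaufort force 10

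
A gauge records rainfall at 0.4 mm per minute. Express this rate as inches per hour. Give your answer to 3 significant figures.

0.945 in/hour

0.4 mm/minute × 0.0393701 in/mm × 60 minute/hour = 0.945 in/hour.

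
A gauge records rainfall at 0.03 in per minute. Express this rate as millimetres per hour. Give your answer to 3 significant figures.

0.03 in/minute × 25.4 mm/in × 60 minute/hour = 45.7 mm/hour.

45.7 mm/hour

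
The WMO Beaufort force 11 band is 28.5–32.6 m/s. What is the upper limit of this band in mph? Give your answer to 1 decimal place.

72.9 mph

28.5–32.6 m/s × 2.237 = 63.8–72.9 mph.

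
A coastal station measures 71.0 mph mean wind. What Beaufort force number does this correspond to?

Beaufort force 11

71.0 mph = 31.7 m/s, which is Beaufort 11 (violent storm, 28.5–32.6 m/s).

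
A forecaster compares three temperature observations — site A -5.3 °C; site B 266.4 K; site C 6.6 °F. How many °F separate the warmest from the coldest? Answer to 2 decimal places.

15.86 °F

site B: 266.4 K = -6.750 °C.
site C: 6.6 °F = -14.111 °C.
Spread: (-5.300) − (-14.111) = 8.811 °C = 15.86 °F.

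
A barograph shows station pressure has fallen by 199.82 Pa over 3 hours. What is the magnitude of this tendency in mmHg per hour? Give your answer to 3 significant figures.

199.82 Pa / 3 h × 0.00750062 mmHg/Pa = 0.500 mmHg/h.

0.500 mmHg per hour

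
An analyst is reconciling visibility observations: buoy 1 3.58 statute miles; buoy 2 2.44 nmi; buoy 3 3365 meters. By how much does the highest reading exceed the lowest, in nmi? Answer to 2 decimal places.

1.29 nmi

buoy 1: 3.58 SM = 3.1109 nmi.
buoy 3: 3365 m = 1.8170 nmi.
Spread: 3.1109 − 1.8170 = 1.29 nmi.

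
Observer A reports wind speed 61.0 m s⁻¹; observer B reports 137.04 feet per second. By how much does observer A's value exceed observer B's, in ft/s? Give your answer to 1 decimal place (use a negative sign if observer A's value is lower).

observer A: 61.0 m/s = 200.131 ft/s.
Difference: 200.131 − 137.040 = 63.1 ft/s.

63.1 ft/s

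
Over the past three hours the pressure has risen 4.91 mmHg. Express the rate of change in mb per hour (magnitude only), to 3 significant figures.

4.91 mmHg / 3 h × 1.33322 mb/mmHg = 2.18 mb/h.

2.18 mb per hour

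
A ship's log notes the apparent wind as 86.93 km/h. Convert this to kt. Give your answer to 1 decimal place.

1 km/h = 0.539957 kt, so 86.93 × 0.539957 = 46.9 kt.

46.9 kt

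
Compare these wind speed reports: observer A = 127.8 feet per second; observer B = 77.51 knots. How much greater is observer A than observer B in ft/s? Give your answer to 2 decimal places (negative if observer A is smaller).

observer B: 77.51 kt = 130.8221 ft/s.
Difference: 127.8000 − 130.8221 = -3.02 ft/s.

-3.02 ft/s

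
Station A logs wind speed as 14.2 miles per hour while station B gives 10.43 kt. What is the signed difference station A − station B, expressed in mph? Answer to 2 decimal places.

2.20 mph

station B: 10.43 kt = 12.0026 mph.
Difference: 14.2000 − 12.0026 = 2.20 mph.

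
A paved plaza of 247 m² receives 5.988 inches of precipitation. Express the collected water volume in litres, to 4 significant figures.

Depth: 5.988 in × 25.4 = 152.0952 mm.
1 mm over 1 m² is 1 L, so volume = 152.0952 × 247 = 37567.514 L ≈ 37570 L.

37570 litres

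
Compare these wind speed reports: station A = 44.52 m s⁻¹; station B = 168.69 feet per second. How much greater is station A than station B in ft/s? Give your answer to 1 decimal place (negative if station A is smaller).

-22.6 ft/s

station A: 44.52 m/s = 146.063 ft/s.
Difference: 146.063 − 168.690 = -22.6 ft/s.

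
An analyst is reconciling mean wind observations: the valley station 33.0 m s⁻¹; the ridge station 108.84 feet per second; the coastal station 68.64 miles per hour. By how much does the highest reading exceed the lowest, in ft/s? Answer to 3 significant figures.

the valley station: 33.0 m/s = 108.2677 ft/s.
the coastal station: 68.64 mph = 100.6720 ft/s.
Spread: 108.8400 − 100.6720 = 8.17 ft/s.

8.17 ft/s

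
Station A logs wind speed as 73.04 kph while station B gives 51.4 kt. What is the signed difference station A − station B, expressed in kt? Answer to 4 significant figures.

station A: 73.04 km/h = 39.4384 kt.
Difference: 39.4384 − 51.4000 = -11.96 kt.

-11.96 kt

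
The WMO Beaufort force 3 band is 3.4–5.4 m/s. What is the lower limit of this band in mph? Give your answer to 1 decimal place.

3.4–5.4 m/s × 2.237 = 7.6–12.1 mph.

7.6 mph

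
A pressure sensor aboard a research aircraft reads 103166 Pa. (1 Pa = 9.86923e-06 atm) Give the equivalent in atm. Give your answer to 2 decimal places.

1.02 atm

1 Pa = 9.86923e-06 atm, so 103166 × 9.86923e-06 = 1.02 atm.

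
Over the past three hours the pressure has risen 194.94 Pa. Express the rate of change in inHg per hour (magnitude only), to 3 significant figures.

194.94 Pa / 3 h × 0.0002953 inHg/Pa = 0.0192 inHg/h.

0.0192 inHg per hour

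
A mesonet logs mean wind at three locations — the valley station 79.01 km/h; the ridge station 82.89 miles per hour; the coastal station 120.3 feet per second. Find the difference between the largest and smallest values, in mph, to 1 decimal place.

33.8 mph

the valley station: 79.01 km/h = 49.095 mph.
the coastal station: 120.3 ft/s = 82.023 mph.
Spread: 82.890 − 49.095 = 33.8 mph.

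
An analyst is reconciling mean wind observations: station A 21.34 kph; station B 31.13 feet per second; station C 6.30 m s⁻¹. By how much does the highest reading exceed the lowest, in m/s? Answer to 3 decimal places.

station A: 21.34 km/h = 5.92778 m/s.
station B: 31.13 ft/s = 9.48842 m/s.
Spread: 9.48842 − 5.92778 = 3.561 m/s.

3.561 m/s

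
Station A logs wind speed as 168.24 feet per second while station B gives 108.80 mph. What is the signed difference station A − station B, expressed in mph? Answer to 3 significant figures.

5.91 mph

station A: 168.24 ft/s = 114.7091 mph.
Difference: 114.7091 − 108.8000 = 5.91 mph.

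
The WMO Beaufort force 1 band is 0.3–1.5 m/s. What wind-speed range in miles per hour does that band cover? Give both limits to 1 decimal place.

0.3–1.5 m/s × 2.237 = 0.7–3.4 mph.

0.7 to 3.4 mph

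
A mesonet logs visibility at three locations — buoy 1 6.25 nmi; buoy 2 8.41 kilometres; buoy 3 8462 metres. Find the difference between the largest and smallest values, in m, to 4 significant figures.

buoy 1: 6.25 nmi = 11575.00 m.
buoy 2: 8.41 km = 8410.00 m.
Spread: 11575.00 − 8410.00 = 3165 m.

3165 m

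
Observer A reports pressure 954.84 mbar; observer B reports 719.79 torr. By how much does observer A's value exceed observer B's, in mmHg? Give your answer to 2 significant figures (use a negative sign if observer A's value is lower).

observer A: 954.84 mb = 716.189 mmHg.
Difference: 716.189 − 719.790 = -3.6 mmHg.

-3.6 mmHg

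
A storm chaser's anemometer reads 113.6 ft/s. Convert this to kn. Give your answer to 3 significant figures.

1 ft/s = 0.592484 kt, so 113.6 × 0.592484 = 67.3 kt.

67.3 kt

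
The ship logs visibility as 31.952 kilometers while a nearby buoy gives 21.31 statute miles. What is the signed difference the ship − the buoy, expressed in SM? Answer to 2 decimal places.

-1.46 SM

the ship: 31.952 km = 19.8541 SM.
Difference: 19.8541 − 21.3100 = -1.46 SM.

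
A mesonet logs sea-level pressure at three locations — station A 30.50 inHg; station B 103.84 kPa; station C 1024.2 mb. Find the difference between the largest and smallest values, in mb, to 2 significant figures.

14 mb

station A: 30.50 inHg = 1032.85 mb.
station B: 103.84 kPa = 1038.40 mb.
Spread: 1038.40 − 1024.20 = 14 mb.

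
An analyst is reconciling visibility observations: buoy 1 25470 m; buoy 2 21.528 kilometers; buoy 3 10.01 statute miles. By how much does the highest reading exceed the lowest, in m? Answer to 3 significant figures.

buoy 2: 21.528 km = 21528.00 m.
buoy 3: 10.01 SM = 16109.53 m.
Spread: 25470.00 − 16109.53 = 9360 m.

9360 m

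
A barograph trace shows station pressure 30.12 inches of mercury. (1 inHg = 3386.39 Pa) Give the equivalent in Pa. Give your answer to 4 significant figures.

1 inHg = 3386.39 Pa, so 30.12 × 3386.39 = 102000 Pa.

102000 Pa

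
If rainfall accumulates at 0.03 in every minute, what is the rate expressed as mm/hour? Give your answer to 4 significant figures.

0.03 in/minute × 25.4 mm/in × 60 minute/hour = 45.72 mm/hour.

45.72 mm/hour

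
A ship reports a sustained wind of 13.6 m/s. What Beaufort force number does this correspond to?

13.6 m/s lies in the Beaufort 6 band (strong breeze, 10.8–13.8 m/s).

Beaufort force 6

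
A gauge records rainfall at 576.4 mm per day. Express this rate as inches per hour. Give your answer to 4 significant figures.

576.4 mm/day × 0.0393701 in/mm × 0.0416667 day/hour = 0.9455 in/hour.

0.9455 in/hour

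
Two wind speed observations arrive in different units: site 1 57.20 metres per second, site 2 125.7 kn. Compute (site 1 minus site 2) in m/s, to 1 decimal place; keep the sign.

site 2: 125.7 kt = 64.666 m/s.
Difference: 57.200 − 64.666 = -7.5 m/s.

-7.5 m/s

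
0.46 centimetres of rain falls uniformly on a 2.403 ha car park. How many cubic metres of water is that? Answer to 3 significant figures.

111 cubic metres

Depth: 0.46 cm × 10 = 4.6 mm.
Area: 2.403 ha = 24030 m².
1 mm over 1 m² is 1 L, so volume = 4.6 × 24030 = 110538 L = 111 m³.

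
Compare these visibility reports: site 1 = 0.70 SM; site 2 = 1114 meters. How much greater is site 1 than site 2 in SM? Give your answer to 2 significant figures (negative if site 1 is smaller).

site 2: 1114 m = 0.692208 SM.
Difference: 0.700000 − 0.692208 = 0.0078 SM.

0.0078 SM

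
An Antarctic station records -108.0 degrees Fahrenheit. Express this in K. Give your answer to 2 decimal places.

195.37 K

First to °C: -77.78 °C.
Then to K: 195.37 K.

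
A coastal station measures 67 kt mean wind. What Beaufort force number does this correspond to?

Beaufort force 12

67 kt lies in the Beaufort 12 band (hurricane force, ≥64 kt).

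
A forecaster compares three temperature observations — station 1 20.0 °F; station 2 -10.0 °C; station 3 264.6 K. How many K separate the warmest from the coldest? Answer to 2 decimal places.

3.33 K

station 1: 20.0 °F = -6.667 °C.
station 3: 264.6 K = -8.550 °C.
Spread: (-6.667) − (-10.000) = 3.333 °C.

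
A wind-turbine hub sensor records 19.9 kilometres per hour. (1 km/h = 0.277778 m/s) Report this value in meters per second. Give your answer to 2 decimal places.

5.53 m/s

1 km/h = 0.277778 m/s, so 19.9 × 0.277778 = 5.53 m/s.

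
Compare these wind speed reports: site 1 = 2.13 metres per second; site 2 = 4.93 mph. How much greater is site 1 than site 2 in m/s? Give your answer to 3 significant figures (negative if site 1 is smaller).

-0.0739 m/s

site 2: 4.93 mph = 2.203907 m/s.
Difference: 2.130000 − 2.203907 = -0.0739 m/s.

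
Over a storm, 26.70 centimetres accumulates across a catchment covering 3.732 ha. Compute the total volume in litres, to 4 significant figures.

Depth: 26.70 cm × 10 = 267 mm.
Area: 3.732 ha = 37320 m².
1 mm over 1 m² is 1 L, so volume = 267 × 37320 = 9964440 L ≈ 9964000 L.

9964000 litres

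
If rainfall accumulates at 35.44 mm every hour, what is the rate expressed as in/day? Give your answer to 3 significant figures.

33.5 in/day

35.44 mm/hour × 0.0393701 in/mm × 24 hour/day = 33.5 in/day.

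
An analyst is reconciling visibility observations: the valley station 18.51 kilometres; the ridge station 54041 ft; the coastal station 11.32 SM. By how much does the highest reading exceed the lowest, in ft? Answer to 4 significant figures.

6687 ft

the valley station: 18.51 km = 60728.35 ft.
the coastal station: 11.32 SM = 59769.60 ft.
Spread: 60728.35 − 54041.00 = 6687 ft.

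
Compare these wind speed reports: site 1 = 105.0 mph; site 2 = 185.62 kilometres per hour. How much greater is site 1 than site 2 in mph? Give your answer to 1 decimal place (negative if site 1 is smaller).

-10.3 mph

site 2: 185.62 km/h = 115.339 mph.
Difference: 105.000 − 115.339 = -10.3 mph.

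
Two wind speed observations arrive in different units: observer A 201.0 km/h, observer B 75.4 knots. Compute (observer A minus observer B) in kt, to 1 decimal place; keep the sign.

observer A: 201.0 km/h = 108.531 kt.
Difference: 108.531 − 75.400 = 33.1 kt.

33.1 kt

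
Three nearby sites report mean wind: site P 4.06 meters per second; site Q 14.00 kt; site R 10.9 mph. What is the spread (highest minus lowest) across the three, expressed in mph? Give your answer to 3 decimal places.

site P: 4.06 m/s = 9.08196 mph.
site Q: 14.00 kt = 16.11091 mph.
Spread: 16.11091 − 9.08196 = 7.029 mph.

7.029 mph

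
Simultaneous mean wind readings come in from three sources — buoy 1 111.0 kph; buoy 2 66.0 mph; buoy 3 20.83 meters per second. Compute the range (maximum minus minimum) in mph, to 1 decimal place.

buoy 1: 111.0 km/h = 68.972 mph.
buoy 3: 20.83 m/s = 46.595 mph.
Spread: 68.972 − 46.595 = 22.4 mph.

22.4 mph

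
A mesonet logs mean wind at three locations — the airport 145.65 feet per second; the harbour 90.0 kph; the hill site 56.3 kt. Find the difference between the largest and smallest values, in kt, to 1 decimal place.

the airport: 145.65 ft/s = 86.295 kt.
the harbour: 90.0 km/h = 48.596 kt.
Spread: 86.295 − 48.596 = 37.7 kt.

37.7 kt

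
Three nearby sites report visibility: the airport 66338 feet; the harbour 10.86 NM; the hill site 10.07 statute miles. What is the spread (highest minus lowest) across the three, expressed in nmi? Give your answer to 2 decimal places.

the airport: 66338 ft = 10.9178 nmi.
the hill site: 10.07 SM = 8.7506 nmi.
Spread: 10.9178 − 8.7506 = 2.17 nmi.

2.17 nmi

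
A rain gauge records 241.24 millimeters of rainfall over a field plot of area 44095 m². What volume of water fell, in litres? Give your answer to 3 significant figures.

10600000 litres

1 mm over 1 m² is 1 L, so volume = 241.24 × 44095 = 10637478 L ≈ 10600000 L.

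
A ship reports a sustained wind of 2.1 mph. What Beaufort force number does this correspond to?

2.1 mph = 0.9 m/s, which is Beaufort 1 (light air, 0.3–1.5 m/s).

Beaufort force 1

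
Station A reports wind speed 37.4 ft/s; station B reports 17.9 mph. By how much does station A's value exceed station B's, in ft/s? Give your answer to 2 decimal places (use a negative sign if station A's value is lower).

station B: 17.9 mph = 26.2533 ft/s.
Difference: 37.4000 − 26.2533 = 11.15 ft/s.

11.15 ft/s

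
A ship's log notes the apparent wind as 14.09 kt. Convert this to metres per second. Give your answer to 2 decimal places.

7.25 m/s

1 kt = 0.514444 m/s, so 14.09 × 0.514444 = 7.25 m/s.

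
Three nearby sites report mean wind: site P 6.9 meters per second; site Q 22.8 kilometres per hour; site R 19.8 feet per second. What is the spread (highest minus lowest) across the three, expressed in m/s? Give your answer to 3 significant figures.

0.865 m/s

site Q: 22.8 km/h = 6.33333 m/s.
site R: 19.8 ft/s = 6.03504 m/s.
Spread: 6.90000 − 6.03504 = 0.865 m/s.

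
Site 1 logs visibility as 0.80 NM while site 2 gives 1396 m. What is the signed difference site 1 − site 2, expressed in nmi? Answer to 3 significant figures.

site 2: 1396 m = 0.753780 nmi.
Difference: 0.800000 − 0.753780 = 0.0462 nmi.

0.0462 nmi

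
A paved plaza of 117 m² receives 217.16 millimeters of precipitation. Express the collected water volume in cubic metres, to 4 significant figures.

25.41 cubic metres

1 mm over 1 m² is 1 L, so volume = 217.16 × 117 = 25407.72 L = 25.41 m³.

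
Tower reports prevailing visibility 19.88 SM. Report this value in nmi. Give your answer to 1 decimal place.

17.3 nmi

1 SM = 0.868976 nmi, so 19.88 × 0.868976 = 17.3 nmi.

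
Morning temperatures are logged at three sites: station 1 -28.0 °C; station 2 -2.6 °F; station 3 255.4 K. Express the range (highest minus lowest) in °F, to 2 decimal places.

18.45 °F

station 2: -2.6 °F = -19.222 °C.
station 3: 255.4 K = -17.750 °C.
Spread: (-17.750) − (-28.000) = 10.250 °C = 18.45 °F.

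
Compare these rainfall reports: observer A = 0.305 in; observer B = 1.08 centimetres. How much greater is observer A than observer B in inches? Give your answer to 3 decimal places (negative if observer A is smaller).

-0.120 in

observer B: 1.08 cm = 0.42520 in.
Difference: 0.30500 − 0.42520 = -0.120 in.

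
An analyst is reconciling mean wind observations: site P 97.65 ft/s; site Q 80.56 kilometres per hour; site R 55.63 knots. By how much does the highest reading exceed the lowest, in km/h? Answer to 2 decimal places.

site P: 97.65 ft/s = 107.1494 km/h.
site R: 55.63 kt = 103.0268 km/h.
Spread: 107.1494 − 80.5600 = 26.59 km/h.

26.59 km/h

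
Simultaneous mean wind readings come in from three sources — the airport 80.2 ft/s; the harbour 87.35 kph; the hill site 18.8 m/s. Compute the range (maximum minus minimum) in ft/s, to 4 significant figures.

18.52 ft/s

the harbour: 87.35 km/h = 79.6059 ft/s.
the hill site: 18.8 m/s = 61.6798 ft/s.
Spread: 80.2000 − 61.6798 = 18.52 ft/s.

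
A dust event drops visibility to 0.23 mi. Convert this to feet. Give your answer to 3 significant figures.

1210 ft

1 SM = 5280 ft, so 0.23 × 5280 = 1210 ft.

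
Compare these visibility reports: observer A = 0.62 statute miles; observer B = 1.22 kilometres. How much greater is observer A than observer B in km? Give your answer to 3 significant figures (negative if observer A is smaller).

-0.222 km

observer A: 0.62 SM = 0.99779 km.
Difference: 0.99779 − 1.22000 = -0.222 km.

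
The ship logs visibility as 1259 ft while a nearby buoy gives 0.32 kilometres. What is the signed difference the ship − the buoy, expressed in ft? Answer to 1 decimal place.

the buoy: 0.32 km = 1049.869 ft.
Difference: 1259.000 − 1049.869 = 209.1 ft.

209.1 ft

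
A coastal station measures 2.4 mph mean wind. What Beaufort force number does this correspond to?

Beaufort force 1

2.4 mph = 1.1 m/s, which is Beaufort 1 (light air, 0.3–1.5 m/s).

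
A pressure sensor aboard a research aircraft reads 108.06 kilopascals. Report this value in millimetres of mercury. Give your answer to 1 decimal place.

810.5 mmHg

1 kPa = 7.50062 mmHg, so 108.06 × 7.50062 = 810.5 mmHg.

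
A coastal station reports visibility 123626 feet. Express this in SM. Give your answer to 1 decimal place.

23.4 SM

1 ft = 0.000189394 SM, so 123626 × 0.000189394 = 23.4 SM.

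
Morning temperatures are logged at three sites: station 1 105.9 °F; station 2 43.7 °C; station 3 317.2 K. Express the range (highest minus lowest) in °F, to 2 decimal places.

station 1: 105.9 °F = 41.056 °C.
station 3: 317.2 K = 44.050 °C.
Spread: 44.050 − 41.056 = 2.994 °C = 5.39 °F.

5.39 °F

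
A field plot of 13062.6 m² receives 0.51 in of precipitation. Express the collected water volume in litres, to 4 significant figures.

169200 litres

Depth: 0.51 in × 25.4 = 12.954 mm.
1 mm over 1 m² is 1 L, so volume = 12.954 × 13062.6 = 169212.92 L ≈ 169200 L.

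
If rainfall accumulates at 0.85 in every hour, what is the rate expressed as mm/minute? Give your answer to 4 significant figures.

0.3598 mm/minute

0.85 in/hour × 25.4 mm/in × 0.0166667 hour/minute = 0.3598 mm/minute.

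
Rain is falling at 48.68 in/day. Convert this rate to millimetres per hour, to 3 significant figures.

51.5 mm/hour

48.68 in/day × 25.4 mm/in × 0.0416667 day/hour = 51.5 mm/hour.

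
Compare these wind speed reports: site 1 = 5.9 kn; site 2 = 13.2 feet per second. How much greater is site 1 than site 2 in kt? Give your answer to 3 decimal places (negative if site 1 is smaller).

site 2: 13.2 ft/s = 7.82079 kt.
Difference: 5.90000 − 7.82079 = -1.921 kt.

-1.921 kt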